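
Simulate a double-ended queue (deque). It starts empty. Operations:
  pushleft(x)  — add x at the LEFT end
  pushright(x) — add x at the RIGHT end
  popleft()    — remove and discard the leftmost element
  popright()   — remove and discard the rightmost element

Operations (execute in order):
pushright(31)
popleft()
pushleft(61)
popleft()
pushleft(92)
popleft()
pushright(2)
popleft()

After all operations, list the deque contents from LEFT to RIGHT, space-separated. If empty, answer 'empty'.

pushright(31): [31]
popleft(): []
pushleft(61): [61]
popleft(): []
pushleft(92): [92]
popleft(): []
pushright(2): [2]
popleft(): []

Answer: empty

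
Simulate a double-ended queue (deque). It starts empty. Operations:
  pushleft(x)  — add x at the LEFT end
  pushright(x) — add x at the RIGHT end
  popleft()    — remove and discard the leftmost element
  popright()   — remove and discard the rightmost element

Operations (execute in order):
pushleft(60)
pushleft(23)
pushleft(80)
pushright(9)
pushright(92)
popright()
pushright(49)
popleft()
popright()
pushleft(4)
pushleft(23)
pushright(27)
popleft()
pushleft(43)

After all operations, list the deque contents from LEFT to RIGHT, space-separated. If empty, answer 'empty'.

pushleft(60): [60]
pushleft(23): [23, 60]
pushleft(80): [80, 23, 60]
pushright(9): [80, 23, 60, 9]
pushright(92): [80, 23, 60, 9, 92]
popright(): [80, 23, 60, 9]
pushright(49): [80, 23, 60, 9, 49]
popleft(): [23, 60, 9, 49]
popright(): [23, 60, 9]
pushleft(4): [4, 23, 60, 9]
pushleft(23): [23, 4, 23, 60, 9]
pushright(27): [23, 4, 23, 60, 9, 27]
popleft(): [4, 23, 60, 9, 27]
pushleft(43): [43, 4, 23, 60, 9, 27]

Answer: 43 4 23 60 9 27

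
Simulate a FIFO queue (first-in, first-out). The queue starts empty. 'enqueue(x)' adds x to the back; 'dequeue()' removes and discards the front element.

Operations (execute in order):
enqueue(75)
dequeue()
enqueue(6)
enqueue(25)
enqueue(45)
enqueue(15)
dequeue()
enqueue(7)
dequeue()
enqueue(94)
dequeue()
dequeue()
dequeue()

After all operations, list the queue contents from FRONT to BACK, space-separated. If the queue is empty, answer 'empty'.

enqueue(75): [75]
dequeue(): []
enqueue(6): [6]
enqueue(25): [6, 25]
enqueue(45): [6, 25, 45]
enqueue(15): [6, 25, 45, 15]
dequeue(): [25, 45, 15]
enqueue(7): [25, 45, 15, 7]
dequeue(): [45, 15, 7]
enqueue(94): [45, 15, 7, 94]
dequeue(): [15, 7, 94]
dequeue(): [7, 94]
dequeue(): [94]

Answer: 94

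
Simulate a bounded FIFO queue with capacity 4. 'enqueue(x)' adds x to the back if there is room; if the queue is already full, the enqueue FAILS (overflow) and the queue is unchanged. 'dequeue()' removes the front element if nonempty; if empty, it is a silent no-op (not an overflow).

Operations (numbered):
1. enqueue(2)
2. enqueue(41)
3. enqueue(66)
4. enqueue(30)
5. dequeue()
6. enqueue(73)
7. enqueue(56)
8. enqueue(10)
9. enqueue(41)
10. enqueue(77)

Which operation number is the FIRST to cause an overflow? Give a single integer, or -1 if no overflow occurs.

Answer: 7

Derivation:
1. enqueue(2): size=1
2. enqueue(41): size=2
3. enqueue(66): size=3
4. enqueue(30): size=4
5. dequeue(): size=3
6. enqueue(73): size=4
7. enqueue(56): size=4=cap → OVERFLOW (fail)
8. enqueue(10): size=4=cap → OVERFLOW (fail)
9. enqueue(41): size=4=cap → OVERFLOW (fail)
10. enqueue(77): size=4=cap → OVERFLOW (fail)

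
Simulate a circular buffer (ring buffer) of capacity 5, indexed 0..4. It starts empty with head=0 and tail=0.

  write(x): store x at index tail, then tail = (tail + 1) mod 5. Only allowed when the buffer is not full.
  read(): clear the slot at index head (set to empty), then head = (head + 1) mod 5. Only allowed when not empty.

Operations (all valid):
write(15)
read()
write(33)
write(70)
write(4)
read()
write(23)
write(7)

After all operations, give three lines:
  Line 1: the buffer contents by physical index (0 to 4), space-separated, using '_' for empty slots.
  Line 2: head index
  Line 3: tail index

Answer: 7 _ 70 4 23
2
1

Derivation:
write(15): buf=[15 _ _ _ _], head=0, tail=1, size=1
read(): buf=[_ _ _ _ _], head=1, tail=1, size=0
write(33): buf=[_ 33 _ _ _], head=1, tail=2, size=1
write(70): buf=[_ 33 70 _ _], head=1, tail=3, size=2
write(4): buf=[_ 33 70 4 _], head=1, tail=4, size=3
read(): buf=[_ _ 70 4 _], head=2, tail=4, size=2
write(23): buf=[_ _ 70 4 23], head=2, tail=0, size=3
write(7): buf=[7 _ 70 4 23], head=2, tail=1, size=4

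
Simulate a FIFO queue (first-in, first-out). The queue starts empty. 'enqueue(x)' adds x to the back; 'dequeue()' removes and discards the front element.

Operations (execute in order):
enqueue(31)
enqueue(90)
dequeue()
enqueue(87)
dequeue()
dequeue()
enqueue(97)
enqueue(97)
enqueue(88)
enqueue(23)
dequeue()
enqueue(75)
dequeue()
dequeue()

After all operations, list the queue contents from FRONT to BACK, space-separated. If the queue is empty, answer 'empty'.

enqueue(31): [31]
enqueue(90): [31, 90]
dequeue(): [90]
enqueue(87): [90, 87]
dequeue(): [87]
dequeue(): []
enqueue(97): [97]
enqueue(97): [97, 97]
enqueue(88): [97, 97, 88]
enqueue(23): [97, 97, 88, 23]
dequeue(): [97, 88, 23]
enqueue(75): [97, 88, 23, 75]
dequeue(): [88, 23, 75]
dequeue(): [23, 75]

Answer: 23 75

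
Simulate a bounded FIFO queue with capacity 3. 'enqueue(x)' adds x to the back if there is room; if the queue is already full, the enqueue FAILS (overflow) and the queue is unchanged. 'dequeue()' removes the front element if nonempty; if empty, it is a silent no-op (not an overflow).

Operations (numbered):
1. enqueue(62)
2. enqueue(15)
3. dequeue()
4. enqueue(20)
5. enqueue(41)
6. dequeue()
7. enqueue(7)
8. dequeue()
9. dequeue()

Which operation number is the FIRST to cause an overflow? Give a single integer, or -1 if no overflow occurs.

1. enqueue(62): size=1
2. enqueue(15): size=2
3. dequeue(): size=1
4. enqueue(20): size=2
5. enqueue(41): size=3
6. dequeue(): size=2
7. enqueue(7): size=3
8. dequeue(): size=2
9. dequeue(): size=1

Answer: -1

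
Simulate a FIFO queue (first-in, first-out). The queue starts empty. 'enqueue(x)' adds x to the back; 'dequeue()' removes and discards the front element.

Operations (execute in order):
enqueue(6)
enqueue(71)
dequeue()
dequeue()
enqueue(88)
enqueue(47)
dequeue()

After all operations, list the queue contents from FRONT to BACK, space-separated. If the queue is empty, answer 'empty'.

enqueue(6): [6]
enqueue(71): [6, 71]
dequeue(): [71]
dequeue(): []
enqueue(88): [88]
enqueue(47): [88, 47]
dequeue(): [47]

Answer: 47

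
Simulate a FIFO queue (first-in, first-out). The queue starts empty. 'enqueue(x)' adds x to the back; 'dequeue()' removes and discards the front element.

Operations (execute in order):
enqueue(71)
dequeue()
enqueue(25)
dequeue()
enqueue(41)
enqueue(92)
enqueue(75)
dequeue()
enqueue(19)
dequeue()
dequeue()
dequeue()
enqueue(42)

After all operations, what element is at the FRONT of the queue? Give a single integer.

enqueue(71): queue = [71]
dequeue(): queue = []
enqueue(25): queue = [25]
dequeue(): queue = []
enqueue(41): queue = [41]
enqueue(92): queue = [41, 92]
enqueue(75): queue = [41, 92, 75]
dequeue(): queue = [92, 75]
enqueue(19): queue = [92, 75, 19]
dequeue(): queue = [75, 19]
dequeue(): queue = [19]
dequeue(): queue = []
enqueue(42): queue = [42]

Answer: 42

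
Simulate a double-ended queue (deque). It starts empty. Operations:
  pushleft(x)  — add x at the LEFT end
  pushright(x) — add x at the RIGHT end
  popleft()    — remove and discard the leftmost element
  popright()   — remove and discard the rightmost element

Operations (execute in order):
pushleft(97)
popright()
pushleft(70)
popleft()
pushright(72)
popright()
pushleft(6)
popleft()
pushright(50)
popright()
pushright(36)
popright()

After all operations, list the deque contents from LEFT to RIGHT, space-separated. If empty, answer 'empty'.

pushleft(97): [97]
popright(): []
pushleft(70): [70]
popleft(): []
pushright(72): [72]
popright(): []
pushleft(6): [6]
popleft(): []
pushright(50): [50]
popright(): []
pushright(36): [36]
popright(): []

Answer: empty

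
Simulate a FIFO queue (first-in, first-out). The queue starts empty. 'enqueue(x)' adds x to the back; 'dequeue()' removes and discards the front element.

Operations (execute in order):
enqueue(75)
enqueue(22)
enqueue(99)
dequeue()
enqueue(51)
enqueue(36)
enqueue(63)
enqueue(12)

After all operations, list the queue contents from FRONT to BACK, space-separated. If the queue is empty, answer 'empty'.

Answer: 22 99 51 36 63 12

Derivation:
enqueue(75): [75]
enqueue(22): [75, 22]
enqueue(99): [75, 22, 99]
dequeue(): [22, 99]
enqueue(51): [22, 99, 51]
enqueue(36): [22, 99, 51, 36]
enqueue(63): [22, 99, 51, 36, 63]
enqueue(12): [22, 99, 51, 36, 63, 12]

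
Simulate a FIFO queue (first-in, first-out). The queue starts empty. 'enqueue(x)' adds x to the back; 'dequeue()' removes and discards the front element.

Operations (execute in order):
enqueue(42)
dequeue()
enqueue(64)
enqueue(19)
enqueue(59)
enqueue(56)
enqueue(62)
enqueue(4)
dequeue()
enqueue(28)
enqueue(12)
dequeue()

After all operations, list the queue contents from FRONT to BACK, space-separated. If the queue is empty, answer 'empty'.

Answer: 59 56 62 4 28 12

Derivation:
enqueue(42): [42]
dequeue(): []
enqueue(64): [64]
enqueue(19): [64, 19]
enqueue(59): [64, 19, 59]
enqueue(56): [64, 19, 59, 56]
enqueue(62): [64, 19, 59, 56, 62]
enqueue(4): [64, 19, 59, 56, 62, 4]
dequeue(): [19, 59, 56, 62, 4]
enqueue(28): [19, 59, 56, 62, 4, 28]
enqueue(12): [19, 59, 56, 62, 4, 28, 12]
dequeue(): [59, 56, 62, 4, 28, 12]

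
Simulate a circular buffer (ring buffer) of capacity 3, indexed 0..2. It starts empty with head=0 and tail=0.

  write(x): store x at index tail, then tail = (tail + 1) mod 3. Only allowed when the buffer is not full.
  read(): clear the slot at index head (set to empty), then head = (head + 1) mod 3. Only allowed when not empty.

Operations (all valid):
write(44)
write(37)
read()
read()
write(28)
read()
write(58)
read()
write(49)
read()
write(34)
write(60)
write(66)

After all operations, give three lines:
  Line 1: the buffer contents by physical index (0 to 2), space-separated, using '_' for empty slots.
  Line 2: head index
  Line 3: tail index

Answer: 60 66 34
2
2

Derivation:
write(44): buf=[44 _ _], head=0, tail=1, size=1
write(37): buf=[44 37 _], head=0, tail=2, size=2
read(): buf=[_ 37 _], head=1, tail=2, size=1
read(): buf=[_ _ _], head=2, tail=2, size=0
write(28): buf=[_ _ 28], head=2, tail=0, size=1
read(): buf=[_ _ _], head=0, tail=0, size=0
write(58): buf=[58 _ _], head=0, tail=1, size=1
read(): buf=[_ _ _], head=1, tail=1, size=0
write(49): buf=[_ 49 _], head=1, tail=2, size=1
read(): buf=[_ _ _], head=2, tail=2, size=0
write(34): buf=[_ _ 34], head=2, tail=0, size=1
write(60): buf=[60 _ 34], head=2, tail=1, size=2
write(66): buf=[60 66 34], head=2, tail=2, size=3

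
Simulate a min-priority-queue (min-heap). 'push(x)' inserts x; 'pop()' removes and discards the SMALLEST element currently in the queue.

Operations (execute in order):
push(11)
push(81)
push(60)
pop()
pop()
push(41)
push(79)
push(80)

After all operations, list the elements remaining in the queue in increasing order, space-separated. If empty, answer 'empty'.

Answer: 41 79 80 81

Derivation:
push(11): heap contents = [11]
push(81): heap contents = [11, 81]
push(60): heap contents = [11, 60, 81]
pop() → 11: heap contents = [60, 81]
pop() → 60: heap contents = [81]
push(41): heap contents = [41, 81]
push(79): heap contents = [41, 79, 81]
push(80): heap contents = [41, 79, 80, 81]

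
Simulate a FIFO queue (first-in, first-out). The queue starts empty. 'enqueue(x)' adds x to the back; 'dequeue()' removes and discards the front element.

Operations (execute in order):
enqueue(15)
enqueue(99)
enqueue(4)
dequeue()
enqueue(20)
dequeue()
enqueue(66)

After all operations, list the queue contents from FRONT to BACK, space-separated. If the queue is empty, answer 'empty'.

enqueue(15): [15]
enqueue(99): [15, 99]
enqueue(4): [15, 99, 4]
dequeue(): [99, 4]
enqueue(20): [99, 4, 20]
dequeue(): [4, 20]
enqueue(66): [4, 20, 66]

Answer: 4 20 66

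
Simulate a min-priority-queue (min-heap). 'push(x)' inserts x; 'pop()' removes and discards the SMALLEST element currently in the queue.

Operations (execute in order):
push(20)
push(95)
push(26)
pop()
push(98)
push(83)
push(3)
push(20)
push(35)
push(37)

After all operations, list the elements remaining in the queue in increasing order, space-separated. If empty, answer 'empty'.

push(20): heap contents = [20]
push(95): heap contents = [20, 95]
push(26): heap contents = [20, 26, 95]
pop() → 20: heap contents = [26, 95]
push(98): heap contents = [26, 95, 98]
push(83): heap contents = [26, 83, 95, 98]
push(3): heap contents = [3, 26, 83, 95, 98]
push(20): heap contents = [3, 20, 26, 83, 95, 98]
push(35): heap contents = [3, 20, 26, 35, 83, 95, 98]
push(37): heap contents = [3, 20, 26, 35, 37, 83, 95, 98]

Answer: 3 20 26 35 37 83 95 98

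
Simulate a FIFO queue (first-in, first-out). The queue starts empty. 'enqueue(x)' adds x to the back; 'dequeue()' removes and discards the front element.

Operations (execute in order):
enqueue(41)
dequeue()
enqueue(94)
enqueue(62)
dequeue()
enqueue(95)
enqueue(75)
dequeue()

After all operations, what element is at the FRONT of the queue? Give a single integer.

Answer: 95

Derivation:
enqueue(41): queue = [41]
dequeue(): queue = []
enqueue(94): queue = [94]
enqueue(62): queue = [94, 62]
dequeue(): queue = [62]
enqueue(95): queue = [62, 95]
enqueue(75): queue = [62, 95, 75]
dequeue(): queue = [95, 75]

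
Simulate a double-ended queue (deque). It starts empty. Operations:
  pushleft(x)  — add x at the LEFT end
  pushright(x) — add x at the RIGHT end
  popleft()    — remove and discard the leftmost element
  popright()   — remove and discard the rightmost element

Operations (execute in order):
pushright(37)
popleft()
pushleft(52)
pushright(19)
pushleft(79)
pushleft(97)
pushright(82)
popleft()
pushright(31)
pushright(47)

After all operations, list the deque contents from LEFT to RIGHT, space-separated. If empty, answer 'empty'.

Answer: 79 52 19 82 31 47

Derivation:
pushright(37): [37]
popleft(): []
pushleft(52): [52]
pushright(19): [52, 19]
pushleft(79): [79, 52, 19]
pushleft(97): [97, 79, 52, 19]
pushright(82): [97, 79, 52, 19, 82]
popleft(): [79, 52, 19, 82]
pushright(31): [79, 52, 19, 82, 31]
pushright(47): [79, 52, 19, 82, 31, 47]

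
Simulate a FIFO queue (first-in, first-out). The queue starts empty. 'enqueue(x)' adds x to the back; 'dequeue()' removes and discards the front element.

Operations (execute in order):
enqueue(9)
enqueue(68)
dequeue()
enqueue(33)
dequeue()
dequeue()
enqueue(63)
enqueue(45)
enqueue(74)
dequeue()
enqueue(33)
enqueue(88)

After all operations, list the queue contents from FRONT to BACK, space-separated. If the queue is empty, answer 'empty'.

enqueue(9): [9]
enqueue(68): [9, 68]
dequeue(): [68]
enqueue(33): [68, 33]
dequeue(): [33]
dequeue(): []
enqueue(63): [63]
enqueue(45): [63, 45]
enqueue(74): [63, 45, 74]
dequeue(): [45, 74]
enqueue(33): [45, 74, 33]
enqueue(88): [45, 74, 33, 88]

Answer: 45 74 33 88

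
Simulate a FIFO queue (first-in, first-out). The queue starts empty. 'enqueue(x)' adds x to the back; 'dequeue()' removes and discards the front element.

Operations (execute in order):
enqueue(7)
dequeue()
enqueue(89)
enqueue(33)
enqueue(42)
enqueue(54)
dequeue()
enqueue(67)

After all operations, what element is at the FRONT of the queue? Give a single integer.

enqueue(7): queue = [7]
dequeue(): queue = []
enqueue(89): queue = [89]
enqueue(33): queue = [89, 33]
enqueue(42): queue = [89, 33, 42]
enqueue(54): queue = [89, 33, 42, 54]
dequeue(): queue = [33, 42, 54]
enqueue(67): queue = [33, 42, 54, 67]

Answer: 33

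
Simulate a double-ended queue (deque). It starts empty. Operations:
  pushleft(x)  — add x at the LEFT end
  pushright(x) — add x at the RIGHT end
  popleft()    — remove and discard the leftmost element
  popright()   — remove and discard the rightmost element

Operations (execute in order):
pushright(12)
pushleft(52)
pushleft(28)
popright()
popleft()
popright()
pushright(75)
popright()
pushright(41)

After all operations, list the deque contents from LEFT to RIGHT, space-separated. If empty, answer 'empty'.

pushright(12): [12]
pushleft(52): [52, 12]
pushleft(28): [28, 52, 12]
popright(): [28, 52]
popleft(): [52]
popright(): []
pushright(75): [75]
popright(): []
pushright(41): [41]

Answer: 41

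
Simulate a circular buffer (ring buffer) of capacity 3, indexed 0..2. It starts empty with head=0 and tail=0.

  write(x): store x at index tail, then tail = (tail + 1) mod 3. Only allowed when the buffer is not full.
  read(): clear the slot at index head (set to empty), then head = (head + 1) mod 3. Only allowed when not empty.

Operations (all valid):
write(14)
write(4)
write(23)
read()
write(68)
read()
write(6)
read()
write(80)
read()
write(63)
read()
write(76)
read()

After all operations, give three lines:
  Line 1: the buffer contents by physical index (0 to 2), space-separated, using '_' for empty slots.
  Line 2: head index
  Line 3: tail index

write(14): buf=[14 _ _], head=0, tail=1, size=1
write(4): buf=[14 4 _], head=0, tail=2, size=2
write(23): buf=[14 4 23], head=0, tail=0, size=3
read(): buf=[_ 4 23], head=1, tail=0, size=2
write(68): buf=[68 4 23], head=1, tail=1, size=3
read(): buf=[68 _ 23], head=2, tail=1, size=2
write(6): buf=[68 6 23], head=2, tail=2, size=3
read(): buf=[68 6 _], head=0, tail=2, size=2
write(80): buf=[68 6 80], head=0, tail=0, size=3
read(): buf=[_ 6 80], head=1, tail=0, size=2
write(63): buf=[63 6 80], head=1, tail=1, size=3
read(): buf=[63 _ 80], head=2, tail=1, size=2
write(76): buf=[63 76 80], head=2, tail=2, size=3
read(): buf=[63 76 _], head=0, tail=2, size=2

Answer: 63 76 _
0
2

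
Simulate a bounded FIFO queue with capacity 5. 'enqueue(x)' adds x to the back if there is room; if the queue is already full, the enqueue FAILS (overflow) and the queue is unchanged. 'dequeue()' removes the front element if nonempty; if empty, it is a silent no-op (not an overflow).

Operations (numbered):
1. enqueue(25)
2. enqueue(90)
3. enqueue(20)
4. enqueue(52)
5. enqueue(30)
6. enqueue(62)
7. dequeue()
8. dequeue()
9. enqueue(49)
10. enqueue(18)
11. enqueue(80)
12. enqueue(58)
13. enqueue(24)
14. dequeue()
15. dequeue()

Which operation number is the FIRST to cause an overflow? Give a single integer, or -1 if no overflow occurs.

Answer: 6

Derivation:
1. enqueue(25): size=1
2. enqueue(90): size=2
3. enqueue(20): size=3
4. enqueue(52): size=4
5. enqueue(30): size=5
6. enqueue(62): size=5=cap → OVERFLOW (fail)
7. dequeue(): size=4
8. dequeue(): size=3
9. enqueue(49): size=4
10. enqueue(18): size=5
11. enqueue(80): size=5=cap → OVERFLOW (fail)
12. enqueue(58): size=5=cap → OVERFLOW (fail)
13. enqueue(24): size=5=cap → OVERFLOW (fail)
14. dequeue(): size=4
15. dequeue(): size=3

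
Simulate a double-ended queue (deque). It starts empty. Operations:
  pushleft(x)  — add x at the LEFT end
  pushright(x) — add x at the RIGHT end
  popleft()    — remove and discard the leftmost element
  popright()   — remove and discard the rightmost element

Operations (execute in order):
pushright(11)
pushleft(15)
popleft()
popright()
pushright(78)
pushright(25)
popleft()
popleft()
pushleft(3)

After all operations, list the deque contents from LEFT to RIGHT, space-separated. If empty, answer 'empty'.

pushright(11): [11]
pushleft(15): [15, 11]
popleft(): [11]
popright(): []
pushright(78): [78]
pushright(25): [78, 25]
popleft(): [25]
popleft(): []
pushleft(3): [3]

Answer: 3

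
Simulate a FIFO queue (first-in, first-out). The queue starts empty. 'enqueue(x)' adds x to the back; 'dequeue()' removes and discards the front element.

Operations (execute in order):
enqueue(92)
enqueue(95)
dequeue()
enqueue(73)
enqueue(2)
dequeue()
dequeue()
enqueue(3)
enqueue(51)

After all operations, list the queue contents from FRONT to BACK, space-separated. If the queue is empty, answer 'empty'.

enqueue(92): [92]
enqueue(95): [92, 95]
dequeue(): [95]
enqueue(73): [95, 73]
enqueue(2): [95, 73, 2]
dequeue(): [73, 2]
dequeue(): [2]
enqueue(3): [2, 3]
enqueue(51): [2, 3, 51]

Answer: 2 3 51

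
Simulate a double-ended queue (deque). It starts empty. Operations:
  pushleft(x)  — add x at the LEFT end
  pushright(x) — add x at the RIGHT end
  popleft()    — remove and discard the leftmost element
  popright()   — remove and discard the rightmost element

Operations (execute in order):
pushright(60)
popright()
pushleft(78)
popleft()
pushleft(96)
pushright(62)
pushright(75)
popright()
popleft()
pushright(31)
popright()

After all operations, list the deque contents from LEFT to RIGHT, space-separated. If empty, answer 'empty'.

Answer: 62

Derivation:
pushright(60): [60]
popright(): []
pushleft(78): [78]
popleft(): []
pushleft(96): [96]
pushright(62): [96, 62]
pushright(75): [96, 62, 75]
popright(): [96, 62]
popleft(): [62]
pushright(31): [62, 31]
popright(): [62]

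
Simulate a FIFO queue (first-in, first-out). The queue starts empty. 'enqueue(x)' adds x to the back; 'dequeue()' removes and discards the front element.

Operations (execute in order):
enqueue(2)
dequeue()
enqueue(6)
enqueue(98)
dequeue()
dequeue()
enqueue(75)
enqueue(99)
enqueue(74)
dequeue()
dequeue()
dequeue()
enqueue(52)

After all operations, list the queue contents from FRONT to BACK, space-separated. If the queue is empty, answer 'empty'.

enqueue(2): [2]
dequeue(): []
enqueue(6): [6]
enqueue(98): [6, 98]
dequeue(): [98]
dequeue(): []
enqueue(75): [75]
enqueue(99): [75, 99]
enqueue(74): [75, 99, 74]
dequeue(): [99, 74]
dequeue(): [74]
dequeue(): []
enqueue(52): [52]

Answer: 52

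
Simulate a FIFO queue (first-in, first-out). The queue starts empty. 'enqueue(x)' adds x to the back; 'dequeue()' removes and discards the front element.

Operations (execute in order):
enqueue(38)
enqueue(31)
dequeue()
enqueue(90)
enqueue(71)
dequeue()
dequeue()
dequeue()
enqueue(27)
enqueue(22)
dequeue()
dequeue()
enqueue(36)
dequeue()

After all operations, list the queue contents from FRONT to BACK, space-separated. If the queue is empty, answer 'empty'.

Answer: empty

Derivation:
enqueue(38): [38]
enqueue(31): [38, 31]
dequeue(): [31]
enqueue(90): [31, 90]
enqueue(71): [31, 90, 71]
dequeue(): [90, 71]
dequeue(): [71]
dequeue(): []
enqueue(27): [27]
enqueue(22): [27, 22]
dequeue(): [22]
dequeue(): []
enqueue(36): [36]
dequeue(): []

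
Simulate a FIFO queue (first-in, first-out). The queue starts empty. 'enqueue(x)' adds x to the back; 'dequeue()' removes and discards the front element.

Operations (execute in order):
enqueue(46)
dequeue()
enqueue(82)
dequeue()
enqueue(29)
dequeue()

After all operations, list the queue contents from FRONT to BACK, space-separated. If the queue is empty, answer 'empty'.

enqueue(46): [46]
dequeue(): []
enqueue(82): [82]
dequeue(): []
enqueue(29): [29]
dequeue(): []

Answer: empty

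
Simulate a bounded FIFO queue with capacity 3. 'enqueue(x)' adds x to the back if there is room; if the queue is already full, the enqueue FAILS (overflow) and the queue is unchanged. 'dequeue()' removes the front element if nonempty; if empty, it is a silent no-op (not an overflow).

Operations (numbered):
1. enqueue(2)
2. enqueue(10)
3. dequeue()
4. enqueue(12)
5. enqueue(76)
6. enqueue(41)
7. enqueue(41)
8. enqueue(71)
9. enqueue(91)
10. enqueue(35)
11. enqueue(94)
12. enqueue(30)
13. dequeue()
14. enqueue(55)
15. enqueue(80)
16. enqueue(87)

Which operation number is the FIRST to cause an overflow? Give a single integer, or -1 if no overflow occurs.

Answer: 6

Derivation:
1. enqueue(2): size=1
2. enqueue(10): size=2
3. dequeue(): size=1
4. enqueue(12): size=2
5. enqueue(76): size=3
6. enqueue(41): size=3=cap → OVERFLOW (fail)
7. enqueue(41): size=3=cap → OVERFLOW (fail)
8. enqueue(71): size=3=cap → OVERFLOW (fail)
9. enqueue(91): size=3=cap → OVERFLOW (fail)
10. enqueue(35): size=3=cap → OVERFLOW (fail)
11. enqueue(94): size=3=cap → OVERFLOW (fail)
12. enqueue(30): size=3=cap → OVERFLOW (fail)
13. dequeue(): size=2
14. enqueue(55): size=3
15. enqueue(80): size=3=cap → OVERFLOW (fail)
16. enqueue(87): size=3=cap → OVERFLOW (fail)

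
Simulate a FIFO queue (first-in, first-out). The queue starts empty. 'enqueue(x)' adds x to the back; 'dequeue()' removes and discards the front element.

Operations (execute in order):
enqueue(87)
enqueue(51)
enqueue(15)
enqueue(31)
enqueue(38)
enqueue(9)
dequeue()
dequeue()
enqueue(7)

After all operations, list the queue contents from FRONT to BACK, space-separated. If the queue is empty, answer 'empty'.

Answer: 15 31 38 9 7

Derivation:
enqueue(87): [87]
enqueue(51): [87, 51]
enqueue(15): [87, 51, 15]
enqueue(31): [87, 51, 15, 31]
enqueue(38): [87, 51, 15, 31, 38]
enqueue(9): [87, 51, 15, 31, 38, 9]
dequeue(): [51, 15, 31, 38, 9]
dequeue(): [15, 31, 38, 9]
enqueue(7): [15, 31, 38, 9, 7]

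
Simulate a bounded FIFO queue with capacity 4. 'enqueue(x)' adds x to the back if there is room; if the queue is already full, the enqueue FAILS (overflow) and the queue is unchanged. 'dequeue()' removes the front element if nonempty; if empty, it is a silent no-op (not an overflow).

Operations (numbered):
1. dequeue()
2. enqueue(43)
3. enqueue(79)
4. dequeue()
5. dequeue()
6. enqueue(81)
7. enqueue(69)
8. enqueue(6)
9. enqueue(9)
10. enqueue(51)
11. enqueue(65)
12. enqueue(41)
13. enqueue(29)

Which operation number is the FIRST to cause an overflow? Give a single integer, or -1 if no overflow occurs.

1. dequeue(): empty, no-op, size=0
2. enqueue(43): size=1
3. enqueue(79): size=2
4. dequeue(): size=1
5. dequeue(): size=0
6. enqueue(81): size=1
7. enqueue(69): size=2
8. enqueue(6): size=3
9. enqueue(9): size=4
10. enqueue(51): size=4=cap → OVERFLOW (fail)
11. enqueue(65): size=4=cap → OVERFLOW (fail)
12. enqueue(41): size=4=cap → OVERFLOW (fail)
13. enqueue(29): size=4=cap → OVERFLOW (fail)

Answer: 10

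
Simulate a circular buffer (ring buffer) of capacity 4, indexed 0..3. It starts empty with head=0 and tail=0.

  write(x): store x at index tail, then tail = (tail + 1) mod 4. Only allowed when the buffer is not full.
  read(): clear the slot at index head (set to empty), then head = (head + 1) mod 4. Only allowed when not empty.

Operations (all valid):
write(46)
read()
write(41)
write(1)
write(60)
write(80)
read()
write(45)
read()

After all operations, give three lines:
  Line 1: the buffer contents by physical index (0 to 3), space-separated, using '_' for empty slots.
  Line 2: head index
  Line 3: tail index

Answer: 80 45 _ 60
3
2

Derivation:
write(46): buf=[46 _ _ _], head=0, tail=1, size=1
read(): buf=[_ _ _ _], head=1, tail=1, size=0
write(41): buf=[_ 41 _ _], head=1, tail=2, size=1
write(1): buf=[_ 41 1 _], head=1, tail=3, size=2
write(60): buf=[_ 41 1 60], head=1, tail=0, size=3
write(80): buf=[80 41 1 60], head=1, tail=1, size=4
read(): buf=[80 _ 1 60], head=2, tail=1, size=3
write(45): buf=[80 45 1 60], head=2, tail=2, size=4
read(): buf=[80 45 _ 60], head=3, tail=2, size=3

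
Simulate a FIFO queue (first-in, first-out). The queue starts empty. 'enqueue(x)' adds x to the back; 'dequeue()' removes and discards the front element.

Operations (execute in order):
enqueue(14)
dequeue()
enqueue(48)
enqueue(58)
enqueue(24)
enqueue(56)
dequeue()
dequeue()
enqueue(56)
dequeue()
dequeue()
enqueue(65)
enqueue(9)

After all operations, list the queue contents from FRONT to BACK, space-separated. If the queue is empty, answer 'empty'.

enqueue(14): [14]
dequeue(): []
enqueue(48): [48]
enqueue(58): [48, 58]
enqueue(24): [48, 58, 24]
enqueue(56): [48, 58, 24, 56]
dequeue(): [58, 24, 56]
dequeue(): [24, 56]
enqueue(56): [24, 56, 56]
dequeue(): [56, 56]
dequeue(): [56]
enqueue(65): [56, 65]
enqueue(9): [56, 65, 9]

Answer: 56 65 9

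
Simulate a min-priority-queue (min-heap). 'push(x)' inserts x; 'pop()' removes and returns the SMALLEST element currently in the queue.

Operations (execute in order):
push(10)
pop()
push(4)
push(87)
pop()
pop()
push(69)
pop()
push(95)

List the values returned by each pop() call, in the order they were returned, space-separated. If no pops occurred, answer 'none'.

push(10): heap contents = [10]
pop() → 10: heap contents = []
push(4): heap contents = [4]
push(87): heap contents = [4, 87]
pop() → 4: heap contents = [87]
pop() → 87: heap contents = []
push(69): heap contents = [69]
pop() → 69: heap contents = []
push(95): heap contents = [95]

Answer: 10 4 87 69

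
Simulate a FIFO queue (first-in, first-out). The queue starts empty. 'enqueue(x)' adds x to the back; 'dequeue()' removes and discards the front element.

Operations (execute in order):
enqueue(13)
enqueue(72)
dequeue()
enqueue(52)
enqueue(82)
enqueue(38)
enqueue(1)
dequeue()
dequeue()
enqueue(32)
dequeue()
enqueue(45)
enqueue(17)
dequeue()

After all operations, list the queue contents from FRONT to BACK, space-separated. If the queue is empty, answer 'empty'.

enqueue(13): [13]
enqueue(72): [13, 72]
dequeue(): [72]
enqueue(52): [72, 52]
enqueue(82): [72, 52, 82]
enqueue(38): [72, 52, 82, 38]
enqueue(1): [72, 52, 82, 38, 1]
dequeue(): [52, 82, 38, 1]
dequeue(): [82, 38, 1]
enqueue(32): [82, 38, 1, 32]
dequeue(): [38, 1, 32]
enqueue(45): [38, 1, 32, 45]
enqueue(17): [38, 1, 32, 45, 17]
dequeue(): [1, 32, 45, 17]

Answer: 1 32 45 17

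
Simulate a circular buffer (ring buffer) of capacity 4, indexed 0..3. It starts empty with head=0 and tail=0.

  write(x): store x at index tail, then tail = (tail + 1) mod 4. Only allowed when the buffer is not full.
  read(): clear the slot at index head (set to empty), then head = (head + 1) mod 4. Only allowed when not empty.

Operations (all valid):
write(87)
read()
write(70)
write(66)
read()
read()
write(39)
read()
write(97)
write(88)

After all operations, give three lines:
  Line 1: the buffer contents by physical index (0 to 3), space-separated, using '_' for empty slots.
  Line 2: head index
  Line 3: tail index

write(87): buf=[87 _ _ _], head=0, tail=1, size=1
read(): buf=[_ _ _ _], head=1, tail=1, size=0
write(70): buf=[_ 70 _ _], head=1, tail=2, size=1
write(66): buf=[_ 70 66 _], head=1, tail=3, size=2
read(): buf=[_ _ 66 _], head=2, tail=3, size=1
read(): buf=[_ _ _ _], head=3, tail=3, size=0
write(39): buf=[_ _ _ 39], head=3, tail=0, size=1
read(): buf=[_ _ _ _], head=0, tail=0, size=0
write(97): buf=[97 _ _ _], head=0, tail=1, size=1
write(88): buf=[97 88 _ _], head=0, tail=2, size=2

Answer: 97 88 _ _
0
2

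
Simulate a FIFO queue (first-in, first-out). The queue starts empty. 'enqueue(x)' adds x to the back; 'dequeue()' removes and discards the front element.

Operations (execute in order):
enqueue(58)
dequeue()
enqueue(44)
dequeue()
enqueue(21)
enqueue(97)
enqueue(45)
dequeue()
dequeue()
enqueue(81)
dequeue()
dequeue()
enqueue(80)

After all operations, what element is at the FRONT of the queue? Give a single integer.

enqueue(58): queue = [58]
dequeue(): queue = []
enqueue(44): queue = [44]
dequeue(): queue = []
enqueue(21): queue = [21]
enqueue(97): queue = [21, 97]
enqueue(45): queue = [21, 97, 45]
dequeue(): queue = [97, 45]
dequeue(): queue = [45]
enqueue(81): queue = [45, 81]
dequeue(): queue = [81]
dequeue(): queue = []
enqueue(80): queue = [80]

Answer: 80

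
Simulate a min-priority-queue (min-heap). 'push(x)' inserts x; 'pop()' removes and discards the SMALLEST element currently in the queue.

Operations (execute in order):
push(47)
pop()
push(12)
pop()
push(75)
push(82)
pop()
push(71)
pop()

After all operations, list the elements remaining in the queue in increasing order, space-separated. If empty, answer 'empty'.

push(47): heap contents = [47]
pop() → 47: heap contents = []
push(12): heap contents = [12]
pop() → 12: heap contents = []
push(75): heap contents = [75]
push(82): heap contents = [75, 82]
pop() → 75: heap contents = [82]
push(71): heap contents = [71, 82]
pop() → 71: heap contents = [82]

Answer: 82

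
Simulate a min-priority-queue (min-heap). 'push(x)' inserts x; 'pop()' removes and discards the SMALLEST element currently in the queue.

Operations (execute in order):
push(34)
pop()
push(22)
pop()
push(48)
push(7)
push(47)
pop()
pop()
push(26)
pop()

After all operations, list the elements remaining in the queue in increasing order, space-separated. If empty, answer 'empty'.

push(34): heap contents = [34]
pop() → 34: heap contents = []
push(22): heap contents = [22]
pop() → 22: heap contents = []
push(48): heap contents = [48]
push(7): heap contents = [7, 48]
push(47): heap contents = [7, 47, 48]
pop() → 7: heap contents = [47, 48]
pop() → 47: heap contents = [48]
push(26): heap contents = [26, 48]
pop() → 26: heap contents = [48]

Answer: 48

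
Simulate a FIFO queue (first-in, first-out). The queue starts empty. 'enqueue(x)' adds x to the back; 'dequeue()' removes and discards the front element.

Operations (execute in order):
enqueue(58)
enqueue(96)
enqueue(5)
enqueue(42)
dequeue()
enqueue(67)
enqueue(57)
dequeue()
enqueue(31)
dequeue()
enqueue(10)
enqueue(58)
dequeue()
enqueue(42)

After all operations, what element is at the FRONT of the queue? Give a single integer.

enqueue(58): queue = [58]
enqueue(96): queue = [58, 96]
enqueue(5): queue = [58, 96, 5]
enqueue(42): queue = [58, 96, 5, 42]
dequeue(): queue = [96, 5, 42]
enqueue(67): queue = [96, 5, 42, 67]
enqueue(57): queue = [96, 5, 42, 67, 57]
dequeue(): queue = [5, 42, 67, 57]
enqueue(31): queue = [5, 42, 67, 57, 31]
dequeue(): queue = [42, 67, 57, 31]
enqueue(10): queue = [42, 67, 57, 31, 10]
enqueue(58): queue = [42, 67, 57, 31, 10, 58]
dequeue(): queue = [67, 57, 31, 10, 58]
enqueue(42): queue = [67, 57, 31, 10, 58, 42]

Answer: 67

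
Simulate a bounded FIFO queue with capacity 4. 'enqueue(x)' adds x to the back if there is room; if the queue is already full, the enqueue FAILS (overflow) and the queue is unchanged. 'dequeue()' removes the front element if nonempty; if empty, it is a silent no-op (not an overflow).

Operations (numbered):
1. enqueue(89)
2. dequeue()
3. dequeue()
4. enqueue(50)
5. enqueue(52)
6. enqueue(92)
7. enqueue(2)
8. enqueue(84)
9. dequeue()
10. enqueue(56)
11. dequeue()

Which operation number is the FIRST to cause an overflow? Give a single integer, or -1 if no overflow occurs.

Answer: 8

Derivation:
1. enqueue(89): size=1
2. dequeue(): size=0
3. dequeue(): empty, no-op, size=0
4. enqueue(50): size=1
5. enqueue(52): size=2
6. enqueue(92): size=3
7. enqueue(2): size=4
8. enqueue(84): size=4=cap → OVERFLOW (fail)
9. dequeue(): size=3
10. enqueue(56): size=4
11. dequeue(): size=3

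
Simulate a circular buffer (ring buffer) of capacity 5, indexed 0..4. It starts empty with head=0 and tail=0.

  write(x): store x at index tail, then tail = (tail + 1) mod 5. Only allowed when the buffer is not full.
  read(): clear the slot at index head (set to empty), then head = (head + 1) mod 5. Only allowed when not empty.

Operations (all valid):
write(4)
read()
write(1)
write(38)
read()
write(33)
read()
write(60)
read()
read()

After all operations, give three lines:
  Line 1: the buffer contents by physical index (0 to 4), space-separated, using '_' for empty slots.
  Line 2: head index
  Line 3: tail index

Answer: _ _ _ _ _
0
0

Derivation:
write(4): buf=[4 _ _ _ _], head=0, tail=1, size=1
read(): buf=[_ _ _ _ _], head=1, tail=1, size=0
write(1): buf=[_ 1 _ _ _], head=1, tail=2, size=1
write(38): buf=[_ 1 38 _ _], head=1, tail=3, size=2
read(): buf=[_ _ 38 _ _], head=2, tail=3, size=1
write(33): buf=[_ _ 38 33 _], head=2, tail=4, size=2
read(): buf=[_ _ _ 33 _], head=3, tail=4, size=1
write(60): buf=[_ _ _ 33 60], head=3, tail=0, size=2
read(): buf=[_ _ _ _ 60], head=4, tail=0, size=1
read(): buf=[_ _ _ _ _], head=0, tail=0, size=0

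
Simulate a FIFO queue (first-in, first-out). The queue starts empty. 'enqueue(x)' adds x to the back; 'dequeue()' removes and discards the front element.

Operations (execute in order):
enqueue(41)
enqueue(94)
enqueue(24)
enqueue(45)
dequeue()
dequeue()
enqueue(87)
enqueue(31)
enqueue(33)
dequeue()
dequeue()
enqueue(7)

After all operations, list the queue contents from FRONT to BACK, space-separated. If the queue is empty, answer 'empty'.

enqueue(41): [41]
enqueue(94): [41, 94]
enqueue(24): [41, 94, 24]
enqueue(45): [41, 94, 24, 45]
dequeue(): [94, 24, 45]
dequeue(): [24, 45]
enqueue(87): [24, 45, 87]
enqueue(31): [24, 45, 87, 31]
enqueue(33): [24, 45, 87, 31, 33]
dequeue(): [45, 87, 31, 33]
dequeue(): [87, 31, 33]
enqueue(7): [87, 31, 33, 7]

Answer: 87 31 33 7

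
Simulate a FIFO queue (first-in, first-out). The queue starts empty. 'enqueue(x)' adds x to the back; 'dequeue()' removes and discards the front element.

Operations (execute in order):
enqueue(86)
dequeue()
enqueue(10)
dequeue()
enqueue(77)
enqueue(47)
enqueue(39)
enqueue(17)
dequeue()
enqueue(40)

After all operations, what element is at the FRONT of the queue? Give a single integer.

enqueue(86): queue = [86]
dequeue(): queue = []
enqueue(10): queue = [10]
dequeue(): queue = []
enqueue(77): queue = [77]
enqueue(47): queue = [77, 47]
enqueue(39): queue = [77, 47, 39]
enqueue(17): queue = [77, 47, 39, 17]
dequeue(): queue = [47, 39, 17]
enqueue(40): queue = [47, 39, 17, 40]

Answer: 47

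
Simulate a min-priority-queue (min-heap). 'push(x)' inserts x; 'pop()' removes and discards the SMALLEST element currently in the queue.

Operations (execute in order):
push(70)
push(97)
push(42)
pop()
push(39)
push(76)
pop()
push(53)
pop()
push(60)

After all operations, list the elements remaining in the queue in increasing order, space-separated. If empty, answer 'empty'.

Answer: 60 70 76 97

Derivation:
push(70): heap contents = [70]
push(97): heap contents = [70, 97]
push(42): heap contents = [42, 70, 97]
pop() → 42: heap contents = [70, 97]
push(39): heap contents = [39, 70, 97]
push(76): heap contents = [39, 70, 76, 97]
pop() → 39: heap contents = [70, 76, 97]
push(53): heap contents = [53, 70, 76, 97]
pop() → 53: heap contents = [70, 76, 97]
push(60): heap contents = [60, 70, 76, 97]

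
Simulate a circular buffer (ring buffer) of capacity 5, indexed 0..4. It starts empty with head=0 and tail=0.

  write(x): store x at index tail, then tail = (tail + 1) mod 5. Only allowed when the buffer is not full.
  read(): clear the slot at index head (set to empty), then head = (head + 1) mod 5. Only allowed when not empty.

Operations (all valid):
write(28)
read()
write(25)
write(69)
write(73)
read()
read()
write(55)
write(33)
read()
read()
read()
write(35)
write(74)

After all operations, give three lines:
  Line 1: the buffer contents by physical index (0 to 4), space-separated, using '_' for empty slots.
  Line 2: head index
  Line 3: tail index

Answer: _ 35 74 _ _
1
3

Derivation:
write(28): buf=[28 _ _ _ _], head=0, tail=1, size=1
read(): buf=[_ _ _ _ _], head=1, tail=1, size=0
write(25): buf=[_ 25 _ _ _], head=1, tail=2, size=1
write(69): buf=[_ 25 69 _ _], head=1, tail=3, size=2
write(73): buf=[_ 25 69 73 _], head=1, tail=4, size=3
read(): buf=[_ _ 69 73 _], head=2, tail=4, size=2
read(): buf=[_ _ _ 73 _], head=3, tail=4, size=1
write(55): buf=[_ _ _ 73 55], head=3, tail=0, size=2
write(33): buf=[33 _ _ 73 55], head=3, tail=1, size=3
read(): buf=[33 _ _ _ 55], head=4, tail=1, size=2
read(): buf=[33 _ _ _ _], head=0, tail=1, size=1
read(): buf=[_ _ _ _ _], head=1, tail=1, size=0
write(35): buf=[_ 35 _ _ _], head=1, tail=2, size=1
write(74): buf=[_ 35 74 _ _], head=1, tail=3, size=2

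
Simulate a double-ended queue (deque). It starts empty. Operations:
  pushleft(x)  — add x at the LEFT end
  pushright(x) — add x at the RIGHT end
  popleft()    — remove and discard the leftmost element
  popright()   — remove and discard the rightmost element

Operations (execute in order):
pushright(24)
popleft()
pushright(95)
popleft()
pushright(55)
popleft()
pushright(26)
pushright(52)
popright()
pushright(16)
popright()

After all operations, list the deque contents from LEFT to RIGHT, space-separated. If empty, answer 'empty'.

pushright(24): [24]
popleft(): []
pushright(95): [95]
popleft(): []
pushright(55): [55]
popleft(): []
pushright(26): [26]
pushright(52): [26, 52]
popright(): [26]
pushright(16): [26, 16]
popright(): [26]

Answer: 26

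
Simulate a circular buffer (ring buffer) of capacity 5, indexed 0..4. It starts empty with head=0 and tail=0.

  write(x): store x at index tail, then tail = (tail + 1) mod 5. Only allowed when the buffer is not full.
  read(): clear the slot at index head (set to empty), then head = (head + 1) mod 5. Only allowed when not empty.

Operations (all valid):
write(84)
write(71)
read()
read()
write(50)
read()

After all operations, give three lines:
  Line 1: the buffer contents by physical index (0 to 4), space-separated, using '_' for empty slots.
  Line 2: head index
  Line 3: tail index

Answer: _ _ _ _ _
3
3

Derivation:
write(84): buf=[84 _ _ _ _], head=0, tail=1, size=1
write(71): buf=[84 71 _ _ _], head=0, tail=2, size=2
read(): buf=[_ 71 _ _ _], head=1, tail=2, size=1
read(): buf=[_ _ _ _ _], head=2, tail=2, size=0
write(50): buf=[_ _ 50 _ _], head=2, tail=3, size=1
read(): buf=[_ _ _ _ _], head=3, tail=3, size=0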